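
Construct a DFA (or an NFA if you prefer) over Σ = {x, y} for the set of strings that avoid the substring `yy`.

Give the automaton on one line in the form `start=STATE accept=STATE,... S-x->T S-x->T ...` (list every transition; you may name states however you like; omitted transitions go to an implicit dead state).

This is the complement of 'contains `yy`'. Use the same substring-matching states — S0 through S2 holding how much of `yy` has just been matched — but flip the accepting set: everything except the trap S2 accepts.
3 states suffice.
        x   y  
>* S0   S0  S1 
 * S1   S0  S2 
   S2   S2  S2 
(> = start, * = accepting)

start=S0 accept=S0,S1 S0-x->S0 S0-y->S1 S1-x->S0 S1-y->S2 S2-x->S2 S2-y->S2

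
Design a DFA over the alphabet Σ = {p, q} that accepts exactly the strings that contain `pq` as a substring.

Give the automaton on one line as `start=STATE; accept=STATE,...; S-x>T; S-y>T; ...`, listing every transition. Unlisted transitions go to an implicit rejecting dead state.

Track how much of `pq` has been matched so far: state S0 is no progress, S2 is the absorbing accept state reached once `pq` has occurred. Intermediate states record partial matches; on a mismatch, fall back to the longest reusable overlap.
        p   q  
>  S0   S1  S0 
   S1   S1  S2 
 * S2   S2  S2 
(> = start, * = accepting)

start=S0; accept=S2; S0-p>S1; S0-q>S0; S1-p>S1; S1-q>S2; S2-p>S2; S2-q>S2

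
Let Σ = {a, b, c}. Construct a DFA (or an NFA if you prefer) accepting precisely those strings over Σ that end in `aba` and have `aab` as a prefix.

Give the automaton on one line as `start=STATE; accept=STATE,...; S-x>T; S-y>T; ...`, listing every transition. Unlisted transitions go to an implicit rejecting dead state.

start=q0; accept=q5; q0-a>q1; q0-b>q2; q0-c>q2; q1-a>q3; q1-b>q2; q1-c>q2; q2-a>q2; q2-b>q2; q2-c>q2; q3-a>q2; q3-b>q4; q3-c>q2; q4-a>q5; q4-b>q6; q4-c>q6; q5-a>q7; q5-b>q4; q5-c>q6; q6-a>q7; q6-b>q6; q6-c>q6; q7-a>q7; q7-b>q4; q7-c>q6

Build one automaton per condition and run them in lockstep. The first has 4 states tracking how much of the suffix `aba` has currently been matched; the second has 5 states tracking whether the input so far still matches the prefix `aab`. A product state is a pair (one from each), accepting exactly when both do. Minimizing collapses redundant product states.
An 8-state machine:
        a   b   c  
>  q0   q1  q2  q2 
   q1   q3  q2  q2 
   q2   q2  q2  q2 
   q3   q2  q4  q2 
   q4   q5  q6  q6 
 * q5   q7  q4  q6 
   q6   q7  q6  q6 
   q7   q7  q4  q6 
(> = start, * = accepting)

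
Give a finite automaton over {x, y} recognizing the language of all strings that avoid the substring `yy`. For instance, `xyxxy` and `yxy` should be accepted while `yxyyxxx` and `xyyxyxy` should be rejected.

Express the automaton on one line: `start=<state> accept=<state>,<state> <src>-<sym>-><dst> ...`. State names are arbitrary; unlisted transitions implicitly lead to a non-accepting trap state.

This is the complement of 'contains `yy`'. Use the same substring-matching states — q0 through q2 holding how much of `yy` has just been matched — but flip the accepting set: everything except the trap q2 accepts.
3 states suffice.
        x   y  
>* q0   q0  q1 
 * q1   q0  q2 
   q2   q2  q2 
(> = start, * = accepting)

start=q0 accept=q0,q1 q0-x->q0 q0-y->q1 q1-x->q0 q1-y->q2 q2-x->q2 q2-y->q2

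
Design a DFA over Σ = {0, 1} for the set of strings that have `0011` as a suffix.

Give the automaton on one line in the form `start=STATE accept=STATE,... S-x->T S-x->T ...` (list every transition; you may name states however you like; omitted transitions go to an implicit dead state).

Remember how much of `0011` the current input suffix matches. State q0 means no match yet; q1 means the last symbol is `0`; q2 means the last 2 symbols are `00`; q3 means the last 3 symbols are `001`; q4 means the last 4 symbols are `0011`. Only q4 accepts. On a mismatch, fall back to the longest proper suffix that is still a prefix of `0011`.
With 5 states:
        0   1  
>  q0   q1  q0 
   q1   q2  q0 
   q2   q2  q3 
   q3   q1  q4 
 * q4   q1  q0 
(> = start, * = accepting)

start=q0 accept=q4 q0-0->q1 q0-1->q0 q1-0->q2 q1-1->q0 q2-0->q2 q2-1->q3 q3-0->q1 q3-1->q4 q4-0->q1 q4-1->q0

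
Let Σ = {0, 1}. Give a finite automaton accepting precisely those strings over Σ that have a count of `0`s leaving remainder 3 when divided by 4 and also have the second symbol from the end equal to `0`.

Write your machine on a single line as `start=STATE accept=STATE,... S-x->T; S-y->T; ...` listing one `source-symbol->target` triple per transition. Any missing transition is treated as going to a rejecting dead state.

start=q0; accept=q3,q5; q0-0->q1; q0-1->q0; q1-0->q2; q1-1->q1; q2-0->q3; q2-1->q4; q3-0->q0; q3-1->q5; q4-0->q6; q4-1->q4; q5-0->q0; q5-1->q7; q6-0->q0; q6-1->q5; q7-0->q0; q7-1->q7

Build one automaton per condition and run them in lockstep. One (4 states) tracks the count of `0`s modulo 4; the other (7 states) tracks the last 2 symbols read. Each combined state is a pair, one component from each; accept when both components accept. Minimizing collapses redundant product states.
With 8 states:
        0   1  
>  q0   q1  q0 
   q1   q2  q1 
   q2   q3  q4 
 * q3   q0  q5 
   q4   q6  q4 
 * q5   q0  q7 
   q6   q0  q5 
   q7   q0  q7 
(> = start, * = accepting)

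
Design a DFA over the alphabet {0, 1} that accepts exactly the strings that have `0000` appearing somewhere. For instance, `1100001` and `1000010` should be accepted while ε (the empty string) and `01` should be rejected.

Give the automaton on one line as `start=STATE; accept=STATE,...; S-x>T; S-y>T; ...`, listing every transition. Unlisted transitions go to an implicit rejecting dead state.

States S0..S3 record the length of the longest prefix of `0000` that matches the current input suffix. Reaching S4 means `0000` has been seen, and we stay there forever. Accept from S4.
5 states suffice.
        0   1  
>  S0   S1  S0 
   S1   S2  S0 
   S2   S3  S0 
   S3   S4  S0 
 * S4   S4  S4 
(> = start, * = accepting)

start=S0; accept=S4; S0-0>S1; S0-1>S0; S1-0>S2; S1-1>S0; S2-0>S3; S2-1>S0; S3-0>S4; S3-1>S0; S4-0>S4; S4-1>S4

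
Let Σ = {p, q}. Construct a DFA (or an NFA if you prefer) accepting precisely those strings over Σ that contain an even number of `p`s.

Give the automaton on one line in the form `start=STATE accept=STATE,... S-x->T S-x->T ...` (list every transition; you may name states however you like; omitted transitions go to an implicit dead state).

start=A accept=A A-p->B A-q->A B-p->A B-q->B

The only thing that matters is how many `p`s have appeared, reduced mod 2. Use one state per residue: A for 0, …, B for 1. Reading `p` moves to the next residue; anything else stays put. A is accepting.
A 2-state machine:
       p  q 
>* A   B  A 
   B   A  B 
(> = start, * = accepting)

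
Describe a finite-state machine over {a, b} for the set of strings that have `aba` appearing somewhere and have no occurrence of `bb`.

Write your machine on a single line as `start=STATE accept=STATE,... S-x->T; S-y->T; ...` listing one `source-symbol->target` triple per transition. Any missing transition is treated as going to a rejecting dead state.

Handle the two conditions separately and then intersect. One (4 states) tracks whether and how much of `aba` has been seen; the other (3 states) tracks partial matches of the forbidden pattern `bb`. Each combined state is a pair, one component from each; accept when both components accept. After merging equivalent states the machine shrinks.
A 7-state machine:
        a   b  
>  S0   S1  S2 
   S1   S1  S3 
   S2   S1  S4 
   S3   S5  S4 
   S4   S4  S4 
 * S5   S5  S6 
 * S6   S5  S4 
(> = start, * = accepting)

start=S0; accept=S5,S6; S0-a->S1; S0-b->S2; S1-a->S1; S1-b->S3; S2-a->S1; S2-b->S4; S3-a->S5; S3-b->S4; S4-a->S4; S4-b->S4; S5-a->S5; S5-b->S6; S6-a->S5; S6-b->S4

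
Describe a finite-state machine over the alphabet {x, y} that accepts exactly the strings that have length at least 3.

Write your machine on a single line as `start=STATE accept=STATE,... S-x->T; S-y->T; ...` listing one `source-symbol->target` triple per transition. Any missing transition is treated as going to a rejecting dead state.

start=q0; accept=q3,q4; q0-x->q1; q0-y->q1; q1-x->q2; q1-y->q2; q2-x->q3; q2-y->q3; q3-x->q4; q3-y->q4; q4-x->q4; q4-y->q4

Count input length up to 4: every symbol moves from q0 toward q4, which means 'more than 3' and absorbs. Accept from {q3, q4}.
With 5 states:
        x   y  
>  q0   q1  q1 
   q1   q2  q2 
   q2   q3  q3 
 * q3   q4  q4 
 * q4   q4  q4 
(> = start, * = accepting)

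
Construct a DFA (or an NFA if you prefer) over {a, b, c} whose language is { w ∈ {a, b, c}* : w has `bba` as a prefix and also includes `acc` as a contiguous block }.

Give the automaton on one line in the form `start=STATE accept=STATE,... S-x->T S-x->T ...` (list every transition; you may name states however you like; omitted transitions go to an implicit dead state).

start=q0 accept=q7 q0-a->q1 q0-b->q2 q0-c->q1 q1-a->q1 q1-b->q1 q1-c->q1 q2-a->q1 q2-b->q3 q2-c->q1 q3-a->q4 q3-b->q1 q3-c->q1 q4-a->q4 q4-b->q5 q4-c->q6 q5-a->q4 q5-b->q5 q5-c->q5 q6-a->q4 q6-b->q5 q6-c->q7 q7-a->q7 q7-b->q7 q7-c->q7

Run two small machines in parallel and take their product. One (5 states) tracks whether the input so far still matches the prefix `bba`; the other (4 states) tracks whether and how much of `acc` has been seen. Each combined state is a pair, one component from each; accept when both components accept. After merging equivalent states the machine shrinks.
With 8 states:
        a   b   c  
>  q0   q1  q2  q1 
   q1   q1  q1  q1 
   q2   q1  q3  q1 
   q3   q4  q1  q1 
   q4   q4  q5  q6 
   q5   q4  q5  q5 
   q6   q4  q5  q7 
 * q7   q7  q7  q7 
(> = start, * = accepting)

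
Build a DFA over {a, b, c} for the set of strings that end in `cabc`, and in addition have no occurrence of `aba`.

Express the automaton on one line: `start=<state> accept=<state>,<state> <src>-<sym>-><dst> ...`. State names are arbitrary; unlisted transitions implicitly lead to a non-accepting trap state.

Handle the two conditions separately and then intersect. The first has 5 states tracking how much of the suffix `cabc` has currently been matched; the second has 4 states tracking partial matches of the forbidden pattern `aba`. A product state is a pair (one from each), accepting exactly when both do. After merging equivalent states the machine shrinks.
An 8-state machine:
        a   b   c  
>  q0   q1  q0  q2 
   q1   q1  q3  q2 
   q2   q4  q0  q2 
   q3   q5  q0  q2 
   q4   q1  q6  q2 
   q5   q5  q5  q5 
   q6   q5  q0  q7 
 * q7   q4  q0  q2 
(> = start, * = accepting)

start=q0 accept=q7 q0-a->q1 q0-b->q0 q0-c->q2 q1-a->q1 q1-b->q3 q1-c->q2 q2-a->q4 q2-b->q0 q2-c->q2 q3-a->q5 q3-b->q0 q3-c->q2 q4-a->q1 q4-b->q6 q4-c->q2 q5-a->q5 q5-b->q5 q5-c->q5 q6-a->q5 q6-b->q0 q6-c->q7 q7-a->q4 q7-b->q0 q7-c->q2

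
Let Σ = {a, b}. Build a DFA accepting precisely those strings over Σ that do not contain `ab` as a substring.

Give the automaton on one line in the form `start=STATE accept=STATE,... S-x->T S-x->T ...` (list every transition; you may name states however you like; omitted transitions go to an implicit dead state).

Track partial matches of the forbidden pattern `ab`. State s2 is a dead state reached once `ab` has occurred; every other state accepts. s0 means no part of `ab` is currently matched.
        a   b  
>* s0   s1  s0 
 * s1   s1  s2 
   s2   s2  s2 
(> = start, * = accepting)

start=s0 accept=s0,s1 s0-a->s1 s0-b->s0 s1-a->s1 s1-b->s2 s2-a->s2 s2-b->s2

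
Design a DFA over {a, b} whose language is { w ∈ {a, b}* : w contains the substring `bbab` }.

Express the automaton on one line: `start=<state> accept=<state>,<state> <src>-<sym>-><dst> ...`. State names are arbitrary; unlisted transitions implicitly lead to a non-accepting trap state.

start=s0 accept=s4 s0-a->s0 s0-b->s1 s1-a->s0 s1-b->s2 s2-a->s3 s2-b->s2 s3-a->s0 s3-b->s4 s4-a->s4 s4-b->s4

Track how much of `bbab` has been matched so far: state s0 is no progress, s4 is the absorbing accept state reached once `bbab` has occurred. Intermediate states record partial matches; on a mismatch, fall back to the longest reusable overlap.
With 5 states:
        a   b  
>  s0   s0  s1 
   s1   s0  s2 
   s2   s3  s2 
   s3   s0  s4 
 * s4   s4  s4 
(> = start, * = accepting)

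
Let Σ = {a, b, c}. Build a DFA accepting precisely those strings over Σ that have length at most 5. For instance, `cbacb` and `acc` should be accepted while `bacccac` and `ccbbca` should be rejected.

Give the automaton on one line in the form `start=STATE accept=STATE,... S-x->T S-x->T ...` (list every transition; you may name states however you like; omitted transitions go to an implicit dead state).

start=S0 accept=S0,S1,S2,S3,S4,S5 S0-a->S1 S0-b->S1 S0-c->S1 S1-a->S2 S1-b->S2 S1-c->S2 S2-a->S3 S2-b->S3 S2-c->S3 S3-a->S4 S3-b->S4 S3-c->S4 S4-a->S5 S4-b->S5 S4-c->S5 S5-a->S6 S5-b->S6 S5-c->S6 S6-a->S6 S6-b->S6 S6-c->S6

We only need to distinguish lengths 0, 1, …, 5, and '>5'. Chain S0 → S1 → S2 → S3 → S4 → S5 → S6 on every symbol, with S6 looping. Accepting states: {S0, S1, S2, S3, S4, S5}.
With 7 states:
        a   b   c  
>* S0   S1  S1  S1 
 * S1   S2  S2  S2 
 * S2   S3  S3  S3 
 * S3   S4  S4  S4 
 * S4   S5  S5  S5 
 * S5   S6  S6  S6 
   S6   S6  S6  S6 
(> = start, * = accepting)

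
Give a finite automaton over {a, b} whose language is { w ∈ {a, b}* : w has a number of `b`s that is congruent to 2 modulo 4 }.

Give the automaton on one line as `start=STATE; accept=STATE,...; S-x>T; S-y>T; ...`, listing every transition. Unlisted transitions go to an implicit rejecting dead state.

start=q0; accept=q2; q0-a>q0; q0-b>q1; q1-a>q1; q1-b>q2; q2-a>q2; q2-b>q3; q3-a>q3; q3-b>q0

The only thing that matters is how many `b`s have appeared, reduced mod 4. Use one state per residue: q0 for 0, …, q3 for 3. Reading `b` moves to the next residue; anything else stays put. q2 is accepting.
With 4 states:
        a   b  
>  q0   q0  q1 
   q1   q1  q2 
 * q2   q2  q3 
   q3   q3  q0 
(> = start, * = accepting)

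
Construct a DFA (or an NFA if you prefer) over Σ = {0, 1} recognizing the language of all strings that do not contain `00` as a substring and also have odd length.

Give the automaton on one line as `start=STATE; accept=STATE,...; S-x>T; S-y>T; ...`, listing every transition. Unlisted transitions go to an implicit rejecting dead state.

start=q0; accept=q1,q2; q0-0>q1; q0-1>q2; q1-0>q3; q1-1>q0; q2-0>q4; q2-1>q0; q3-0>q5; q3-1>q5; q4-0>q5; q4-1>q2; q5-0>q3; q5-1>q3

Build one automaton per condition and run them in lockstep. One (3 states) tracks partial matches of the forbidden pattern `00`; the other (2 states) tracks the input length modulo 2. Each combined state is a pair, one component from each; accept when both components accept.
With 6 states:
        0   1  
>  q0   q1  q2 
 * q1   q3  q0 
 * q2   q4  q0 
   q3   q5  q5 
   q4   q5  q2 
   q5   q3  q3 
(> = start, * = accepting)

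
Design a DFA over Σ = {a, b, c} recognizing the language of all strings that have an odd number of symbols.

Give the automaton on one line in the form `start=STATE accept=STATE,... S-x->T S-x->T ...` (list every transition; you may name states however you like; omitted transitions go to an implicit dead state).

start=q0 accept=q1 q0-a->q1 q0-b->q1 q0-c->q1 q1-a->q0 q1-b->q0 q1-c->q0

Only the length mod 2 matters, so use a 2-cycle: from any state, every input symbol moves to the next state, wrapping q1 back to q0. Mark q1 accepting.
        a   b   c  
>  q0   q1  q1  q1 
 * q1   q0  q0  q0 
(> = start, * = accepting)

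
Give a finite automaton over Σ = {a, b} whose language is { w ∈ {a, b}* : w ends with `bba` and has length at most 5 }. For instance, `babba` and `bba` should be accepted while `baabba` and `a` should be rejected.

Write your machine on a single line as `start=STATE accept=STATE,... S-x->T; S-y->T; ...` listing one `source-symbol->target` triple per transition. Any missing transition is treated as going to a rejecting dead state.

start=q0; accept=q9; q0-a->q1; q0-b->q2; q1-a->q3; q1-b->q4; q2-a->q3; q2-b->q5; q3-a->q6; q3-b->q7; q4-a->q6; q4-b->q8; q5-a->q9; q5-b->q8; q6-a->q6; q6-b->q6; q7-a->q6; q7-b->q10; q8-a->q9; q8-b->q10; q9-a->q6; q9-b->q6; q10-a->q9; q10-b->q6

Run two small machines in parallel and take their product. The first has 4 states tracking how much of the suffix `bba` has currently been matched; the second has 7 states tracking the input length, saturating at 6. A product state is a pair (one from each), accepting exactly when both do. Minimizing collapses redundant product states.
An 11-state machine:
          a    b  
>  q0     q1   q2 
   q1     q3   q4 
   q2     q3   q5 
   q3     q6   q7 
   q4     q6   q8 
   q5     q9   q8 
   q6     q6   q6 
   q7     q6  q10 
   q8     q9  q10 
 * q9     q6   q6 
   q10    q9   q6 
(> = start, * = accepting)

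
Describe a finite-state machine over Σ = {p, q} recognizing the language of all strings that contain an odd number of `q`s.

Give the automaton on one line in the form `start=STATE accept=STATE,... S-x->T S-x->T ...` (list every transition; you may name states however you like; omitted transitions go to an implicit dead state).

Keep the running count of `q`s modulo 2: each `q` advances along the cycle A → B → A while other symbols loop. Accept at B.
With 2 states:
       p  q 
>  A   A  B 
 * B   B  A 
(> = start, * = accepting)

start=A accept=B A-p->A A-q->B B-p->B B-q->A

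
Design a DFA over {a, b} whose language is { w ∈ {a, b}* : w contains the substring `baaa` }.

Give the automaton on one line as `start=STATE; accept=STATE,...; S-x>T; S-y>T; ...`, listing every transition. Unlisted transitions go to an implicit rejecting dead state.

start=S0; accept=S4; S0-a>S0; S0-b>S1; S1-a>S2; S1-b>S1; S2-a>S3; S2-b>S1; S3-a>S4; S3-b>S1; S4-a>S4; S4-b>S4

Track how much of `baaa` has been matched so far: state S0 is no progress, S4 is the absorbing accept state reached once `baaa` has occurred. Intermediate states record partial matches; on a mismatch, fall back to the longest reusable overlap.
A 5-state machine:
        a   b  
>  S0   S0  S1 
   S1   S2  S1 
   S2   S3  S1 
   S3   S4  S1 
 * S4   S4  S4 
(> = start, * = accepting)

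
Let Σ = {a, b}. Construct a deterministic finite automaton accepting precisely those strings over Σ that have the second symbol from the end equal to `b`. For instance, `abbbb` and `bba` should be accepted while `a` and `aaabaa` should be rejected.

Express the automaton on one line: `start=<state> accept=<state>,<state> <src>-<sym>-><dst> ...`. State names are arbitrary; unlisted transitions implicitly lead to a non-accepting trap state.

start=S0 accept=S5,S6 S0-a->S1 S0-b->S2 S1-a->S3 S1-b->S4 S2-a->S5 S2-b->S6 S3-a->S3 S3-b->S4 S4-a->S5 S4-b->S6 S5-a->S3 S5-b->S4 S6-a->S5 S6-b->S6

Because acceptance depends on a position counted from the end, the machine has to buffer the most recent 2 symbols. Make each state the string of the last up-to-2 symbols read; on input `x` shift the window left and append `x`. Accept when the buffered window has length 2 and begins with `b`.
7 states suffice.
        a   b  
>  S0   S1  S2 
   S1   S3  S4 
   S2   S5  S6 
   S3   S3  S4 
   S4   S5  S6 
 * S5   S3  S4 
 * S6   S5  S6 
(> = start, * = accepting)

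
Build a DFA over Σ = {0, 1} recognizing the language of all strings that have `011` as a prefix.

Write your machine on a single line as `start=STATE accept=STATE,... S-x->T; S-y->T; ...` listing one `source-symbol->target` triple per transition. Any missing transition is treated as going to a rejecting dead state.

start=A; accept=D; A-0->B; A-1->E; B-0->E; B-1->C; C-0->E; C-1->D; D-0->D; D-1->D; E-0->E; E-1->E

Walk along `011` while the input agrees: from A take `0` to B, and so on. Any deviation drops to the rejecting sink E. Once D is reached the prefix is confirmed and every continuation is accepted.
A 5-state machine:
       0  1 
>  A   B  E 
   B   E  C 
   C   E  D 
 * D   D  D 
   E   E  E 
(> = start, * = accepting)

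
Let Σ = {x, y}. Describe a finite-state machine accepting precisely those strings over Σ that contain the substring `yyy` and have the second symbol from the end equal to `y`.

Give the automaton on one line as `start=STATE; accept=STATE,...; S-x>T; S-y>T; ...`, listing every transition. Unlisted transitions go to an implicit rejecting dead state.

start=S0; accept=S3,S4; S0-x>S0; S0-y>S1; S1-x>S0; S1-y>S2; S2-x>S0; S2-y>S3; S3-x>S4; S3-y>S3; S4-x>S5; S4-y>S6; S5-x>S5; S5-y>S6; S6-x>S4; S6-y>S3

Build one automaton per condition and run them in lockstep. The first has 4 states tracking whether and how much of `yyy` has been seen; the second has 7 states tracking the last 2 symbols read. A product state is a pair (one from each), accepting exactly when both do. Minimizing collapses redundant product states.
        x   y  
>  S0   S0  S1 
   S1   S0  S2 
   S2   S0  S3 
 * S3   S4  S3 
 * S4   S5  S6 
   S5   S5  S6 
   S6   S4  S3 
(> = start, * = accepting)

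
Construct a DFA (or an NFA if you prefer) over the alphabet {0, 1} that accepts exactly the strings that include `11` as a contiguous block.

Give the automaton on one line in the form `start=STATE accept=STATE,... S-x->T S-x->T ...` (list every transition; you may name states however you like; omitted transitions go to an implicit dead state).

start=A accept=C A-0->A A-1->B B-0->A B-1->C C-0->C C-1->C

States A..B record the length of the longest prefix of `11` that matches the current input suffix. Reaching C means `11` has been seen, and we stay there forever. Accept from C.
With 3 states:
       0  1 
>  A   A  B 
   B   A  C 
 * C   C  C 
(> = start, * = accepting)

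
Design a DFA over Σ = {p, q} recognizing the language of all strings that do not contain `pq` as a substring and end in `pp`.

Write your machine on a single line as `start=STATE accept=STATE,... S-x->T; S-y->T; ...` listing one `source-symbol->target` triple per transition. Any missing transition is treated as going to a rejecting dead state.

Build one automaton per condition and run them in lockstep. The first has 3 states tracking partial matches of the forbidden pattern `pq`; the second has 3 states tracking how much of the suffix `pp` has currently been matched. A product state is a pair (one from each), accepting exactly when both do.
        p   q  
>  S0   S1  S0 
   S1   S2  S3 
 * S2   S2  S3 
   S3   S4  S3 
   S4   S5  S3 
   S5   S5  S3 
(> = start, * = accepting)

start=S0; accept=S2; S0-p->S1; S0-q->S0; S1-p->S2; S1-q->S3; S2-p->S2; S2-q->S3; S3-p->S4; S3-q->S3; S4-p->S5; S4-q->S3; S5-p->S5; S5-q->S3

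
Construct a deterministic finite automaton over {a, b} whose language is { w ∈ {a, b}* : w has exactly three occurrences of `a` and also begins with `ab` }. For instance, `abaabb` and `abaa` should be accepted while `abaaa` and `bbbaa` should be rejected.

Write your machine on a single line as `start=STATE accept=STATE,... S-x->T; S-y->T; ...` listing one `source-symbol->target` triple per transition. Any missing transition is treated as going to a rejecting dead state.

Build one automaton per condition and run them in lockstep. The first has 5 states tracking the count of `a`s, saturating at 4; the second has 4 states tracking whether the input so far still matches the prefix `ab`. A product state is a pair (one from each), accepting exactly when both do.
11 states suffice.
          a    b  
>  s0     s1   s2 
   s1     s3   s4 
   s2     s5   s2 
   s3     s6   s3 
   s4     s7   s4 
   s5     s3   s5 
   s6     s8   s6 
   s7     s9   s7 
   s8     s8   s8 
 * s9    s10   s9 
   s10   s10  s10 
(> = start, * = accepting)

start=s0; accept=s9; s0-a->s1; s0-b->s2; s1-a->s3; s1-b->s4; s2-a->s5; s2-b->s2; s3-a->s6; s3-b->s3; s4-a->s7; s4-b->s4; s5-a->s3; s5-b->s5; s6-a->s8; s6-b->s6; s7-a->s9; s7-b->s7; s8-a->s8; s8-b->s8; s9-a->s10; s9-b->s9; s10-a->s10; s10-b->s10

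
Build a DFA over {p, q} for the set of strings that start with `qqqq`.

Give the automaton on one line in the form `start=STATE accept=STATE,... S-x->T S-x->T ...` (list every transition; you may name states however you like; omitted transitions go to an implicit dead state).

Walk along `qqqq` while the input agrees: from s0 take `q` to s1, and so on. Any deviation drops to the rejecting sink s5. Once s4 is reached the prefix is confirmed and every continuation is accepted.
With 6 states:
        p   q  
>  s0   s5  s1 
   s1   s5  s2 
   s2   s5  s3 
   s3   s5  s4 
 * s4   s4  s4 
   s5   s5  s5 
(> = start, * = accepting)

start=s0 accept=s4 s0-p->s5 s0-q->s1 s1-p->s5 s1-q->s2 s2-p->s5 s2-q->s3 s3-p->s5 s3-q->s4 s4-p->s4 s4-q->s4 s5-p->s5 s5-q->s5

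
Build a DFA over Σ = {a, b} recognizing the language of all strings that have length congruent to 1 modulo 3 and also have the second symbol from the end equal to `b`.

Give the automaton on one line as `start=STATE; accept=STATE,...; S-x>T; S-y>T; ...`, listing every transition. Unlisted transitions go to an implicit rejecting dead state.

start=q0; accept=q4; q0-a>q1; q0-b>q1; q1-a>q2; q1-b>q2; q2-a>q0; q2-b>q3; q3-a>q4; q3-b>q4; q4-a>q2; q4-b>q2

Build one automaton per condition and run them in lockstep. The first has 3 states tracking the input length modulo 3; the second has 7 states tracking the last 2 symbols read. A product state is a pair (one from each), accepting exactly when both do. Minimizing collapses redundant product states.
        a   b  
>  q0   q1  q1 
   q1   q2  q2 
   q2   q0  q3 
   q3   q4  q4 
 * q4   q2  q2 
(> = start, * = accepting)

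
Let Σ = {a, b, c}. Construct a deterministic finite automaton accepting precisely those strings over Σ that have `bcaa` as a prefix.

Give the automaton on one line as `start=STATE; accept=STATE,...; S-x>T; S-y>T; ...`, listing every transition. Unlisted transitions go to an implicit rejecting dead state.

start=S0; accept=S4; S0-a>S5; S0-b>S1; S0-c>S5; S1-a>S5; S1-b>S5; S1-c>S2; S2-a>S3; S2-b>S5; S2-c>S5; S3-a>S4; S3-b>S5; S3-c>S5; S4-a>S4; S4-b>S4; S4-c>S4; S5-a>S5; S5-b>S5; S5-c>S5

Check the first 4 symbols one by one: S0 through S3 record how many have matched `bcaa` so far; any wrong symbol goes to the dead state S5. After all 4 match we enter the accepting sink S4.
6 states suffice.
        a   b   c  
>  S0   S5  S1  S5 
   S1   S5  S5  S2 
   S2   S3  S5  S5 
   S3   S4  S5  S5 
 * S4   S4  S4  S4 
   S5   S5  S5  S5 
(> = start, * = accepting)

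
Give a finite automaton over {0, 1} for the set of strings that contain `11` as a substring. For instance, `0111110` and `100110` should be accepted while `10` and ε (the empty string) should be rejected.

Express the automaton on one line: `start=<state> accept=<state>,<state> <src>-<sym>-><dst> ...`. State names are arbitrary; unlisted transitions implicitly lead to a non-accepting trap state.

States q0..q1 record the length of the longest prefix of `11` that matches the current input suffix. Reaching q2 means `11` has been seen, and we stay there forever. Accept from q2.
        0   1  
>  q0   q0  q1 
   q1   q0  q2 
 * q2   q2  q2 
(> = start, * = accepting)

start=q0 accept=q2 q0-0->q0 q0-1->q1 q1-0->q0 q1-1->q2 q2-0->q2 q2-1->q2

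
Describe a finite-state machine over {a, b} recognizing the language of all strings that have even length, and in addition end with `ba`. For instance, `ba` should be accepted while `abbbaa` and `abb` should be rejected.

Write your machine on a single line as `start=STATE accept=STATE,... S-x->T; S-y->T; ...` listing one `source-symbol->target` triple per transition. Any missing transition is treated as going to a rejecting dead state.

Handle the two conditions separately and then intersect. One (2 states) tracks the input length modulo 2; the other (3 states) tracks how much of the suffix `ba` has currently been matched. Each combined state is a pair, one component from each; accept when both components accept. After merging equivalent states the machine shrinks.
4 states suffice.
        a   b  
>  S0   S1  S2 
   S1   S0  S0 
   S2   S3  S0 
 * S3   S1  S2 
(> = start, * = accepting)

start=S0; accept=S3; S0-a->S1; S0-b->S2; S1-a->S0; S1-b->S0; S2-a->S3; S2-b->S0; S3-a->S1; S3-b->S2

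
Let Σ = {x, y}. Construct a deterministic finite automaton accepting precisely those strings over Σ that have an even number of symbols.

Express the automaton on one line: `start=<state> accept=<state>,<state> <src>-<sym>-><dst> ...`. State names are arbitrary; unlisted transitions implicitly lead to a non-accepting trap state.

start=q0 accept=q0 q0-x->q1 q0-y->q1 q1-x->q0 q1-y->q0

Count input length modulo 2: every symbol advances one step around the cycle q0 → q1 → q0. Accept at q0.
2 states suffice.
        x   y  
>* q0   q1  q1 
   q1   q0  q0 
(> = start, * = accepting)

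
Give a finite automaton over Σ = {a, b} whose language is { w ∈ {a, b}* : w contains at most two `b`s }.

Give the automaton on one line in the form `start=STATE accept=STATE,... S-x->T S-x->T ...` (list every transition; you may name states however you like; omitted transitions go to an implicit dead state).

Only the number of `b`s matters, and only up to 3. Make a chain q0 → q1 → q2 → q3 advanced by each `b` (with q3 absorbing); every other symbol self-loops. The accepting set is {q0, q1, q2}.
        a   b  
>* q0   q0  q1 
 * q1   q1  q2 
 * q2   q2  q3 
   q3   q3  q3 
(> = start, * = accepting)

start=q0 accept=q0,q1,q2 q0-a->q0 q0-b->q1 q1-a->q1 q1-b->q2 q2-a->q2 q2-b->q3 q3-a->q3 q3-b->q3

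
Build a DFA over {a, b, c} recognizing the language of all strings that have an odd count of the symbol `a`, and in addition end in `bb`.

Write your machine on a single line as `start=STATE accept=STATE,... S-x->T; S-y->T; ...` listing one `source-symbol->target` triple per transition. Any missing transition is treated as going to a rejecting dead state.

start=S0; accept=S3; S0-a->S1; S0-b->S0; S0-c->S0; S1-a->S0; S1-b->S2; S1-c->S1; S2-a->S0; S2-b->S3; S2-c->S1; S3-a->S0; S3-b->S3; S3-c->S1

Run two small machines in parallel and take their product. The first has 2 states tracking the count of `a`s modulo 2; the second has 3 states tracking how much of the suffix `bb` has currently been matched. A product state is a pair (one from each), accepting exactly when both do. After merging equivalent states the machine shrinks.
With 4 states:
        a   b   c  
>  S0   S1  S0  S0 
   S1   S0  S2  S1 
   S2   S0  S3  S1 
 * S3   S0  S3  S1 
(> = start, * = accepting)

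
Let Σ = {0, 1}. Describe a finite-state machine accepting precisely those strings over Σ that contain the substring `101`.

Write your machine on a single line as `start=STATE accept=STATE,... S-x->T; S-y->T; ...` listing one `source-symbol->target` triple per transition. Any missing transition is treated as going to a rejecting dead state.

start=S0; accept=S3; S0-0->S0; S0-1->S1; S1-0->S2; S1-1->S1; S2-0->S0; S2-1->S3; S3-0->S3; S3-1->S3

Track how much of `101` has been matched so far: state S0 is no progress, S3 is the absorbing accept state reached once `101` has occurred. Intermediate states record partial matches; on a mismatch, fall back to the longest reusable overlap.
        0   1  
>  S0   S0  S1 
   S1   S2  S1 
   S2   S0  S3 
 * S3   S3  S3 
(> = start, * = accepting)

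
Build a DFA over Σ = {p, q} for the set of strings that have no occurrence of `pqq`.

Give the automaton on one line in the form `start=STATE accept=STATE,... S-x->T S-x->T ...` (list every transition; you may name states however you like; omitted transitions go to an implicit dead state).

Track partial matches of the forbidden pattern `pqq`. State s3 is a dead state reached once `pqq` has occurred; every other state accepts. s0 means no part of `pqq` is currently matched.
A 4-state machine:
        p   q  
>* s0   s1  s0 
 * s1   s1  s2 
 * s2   s1  s3 
   s3   s3  s3 
(> = start, * = accepting)

start=s0 accept=s0,s1,s2 s0-p->s1 s0-q->s0 s1-p->s1 s1-q->s2 s2-p->s1 s2-q->s3 s3-p->s3 s3-q->s3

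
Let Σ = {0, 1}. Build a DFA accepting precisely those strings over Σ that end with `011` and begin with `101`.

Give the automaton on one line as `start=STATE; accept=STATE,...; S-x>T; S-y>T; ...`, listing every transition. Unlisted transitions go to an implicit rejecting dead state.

Build one automaton per condition and run them in lockstep. One (4 states) tracks how much of the suffix `011` has currently been matched; the other (5 states) tracks whether the input so far still matches the prefix `101`. Each combined state is a pair, one component from each; accept when both components accept.
With 11 states:
          0    1  
>  q0     q1   q2 
   q1     q1   q3 
   q2     q4   q5 
   q3     q1   q6 
   q4     q1   q7 
   q5     q1   q5 
   q6     q1   q5 
   q7     q8   q9 
   q8     q8   q7 
 * q9     q8  q10 
   q10    q8  q10 
(> = start, * = accepting)

start=q0; accept=q9; q0-0>q1; q0-1>q2; q1-0>q1; q1-1>q3; q2-0>q4; q2-1>q5; q3-0>q1; q3-1>q6; q4-0>q1; q4-1>q7; q5-0>q1; q5-1>q5; q6-0>q1; q6-1>q5; q7-0>q8; q7-1>q9; q8-0>q8; q8-1>q7; q9-0>q8; q9-1>q10; q10-0>q8; q10-1>q10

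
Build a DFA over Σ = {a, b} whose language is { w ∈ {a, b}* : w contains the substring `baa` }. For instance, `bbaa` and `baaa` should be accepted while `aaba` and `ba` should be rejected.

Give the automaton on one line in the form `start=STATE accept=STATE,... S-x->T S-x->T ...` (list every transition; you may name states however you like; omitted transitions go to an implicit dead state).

Track how much of `baa` has been matched so far: state S0 is no progress, S3 is the absorbing accept state reached once `baa` has occurred. Intermediate states record partial matches; on a mismatch, fall back to the longest reusable overlap.
4 states suffice.
        a   b  
>  S0   S0  S1 
   S1   S2  S1 
   S2   S3  S1 
 * S3   S3  S3 
(> = start, * = accepting)

start=S0 accept=S3 S0-a->S0 S0-b->S1 S1-a->S2 S1-b->S1 S2-a->S3 S2-b->S1 S3-a->S3 S3-b->S3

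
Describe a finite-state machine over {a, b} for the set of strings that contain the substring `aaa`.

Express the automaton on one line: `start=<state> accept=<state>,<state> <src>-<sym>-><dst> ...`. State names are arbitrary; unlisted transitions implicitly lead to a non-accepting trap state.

start=s0 accept=s3 s0-a->s1 s0-b->s0 s1-a->s2 s1-b->s0 s2-a->s3 s2-b->s0 s3-a->s3 s3-b->s3

Track how much of `aaa` has been matched so far: state s0 is no progress, s3 is the absorbing accept state reached once `aaa` has occurred. Intermediate states record partial matches; on a mismatch, fall back to the longest reusable overlap.
        a   b  
>  s0   s1  s0 
   s1   s2  s0 
   s2   s3  s0 
 * s3   s3  s3 
(> = start, * = accepting)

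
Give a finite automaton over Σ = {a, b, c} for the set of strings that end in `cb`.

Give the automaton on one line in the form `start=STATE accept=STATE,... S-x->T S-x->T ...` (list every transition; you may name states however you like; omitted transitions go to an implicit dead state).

start=q0 accept=q2 q0-a->q0 q0-b->q0 q0-c->q1 q1-a->q0 q1-b->q2 q1-c->q1 q2-a->q0 q2-b->q0 q2-c->q1

Remember how much of `cb` the current input suffix matches. State q0 means no match yet; q1 means the last symbol is `c`; q2 means the last 2 symbols are `cb`. Only q2 accepts. On a mismatch, fall back to the longest proper suffix that is still a prefix of `cb`.
3 states suffice.
        a   b   c  
>  q0   q0  q0  q1 
   q1   q0  q2  q1 
 * q2   q0  q0  q1 
(> = start, * = accepting)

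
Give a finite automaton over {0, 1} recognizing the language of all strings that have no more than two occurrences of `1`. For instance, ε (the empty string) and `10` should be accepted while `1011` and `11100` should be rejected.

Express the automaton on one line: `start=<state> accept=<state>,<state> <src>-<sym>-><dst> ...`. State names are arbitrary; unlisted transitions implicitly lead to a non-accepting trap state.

start=q0 accept=q0,q1,q2 q0-0->q0 q0-1->q1 q1-0->q1 q1-1->q2 q2-0->q2 q2-1->q3 q3-0->q3 q3-1->q3

Count `1`s, saturating at 3: states q0 through q2 mean 0 through 2 `1`s seen; q3 means more than 2. Each `1` increments (capped at q3); other symbols loop. Accept from {q0, q1, q2}.
4 states suffice.
        0   1  
>* q0   q0  q1 
 * q1   q1  q2 
 * q2   q2  q3 
   q3   q3  q3 
(> = start, * = accepting)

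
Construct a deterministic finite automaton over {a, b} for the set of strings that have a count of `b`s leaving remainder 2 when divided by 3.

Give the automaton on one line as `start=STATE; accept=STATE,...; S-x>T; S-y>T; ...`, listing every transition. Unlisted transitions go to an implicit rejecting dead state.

start=q0; accept=q2; q0-a>q0; q0-b>q1; q1-a>q1; q1-b>q2; q2-a>q2; q2-b>q0

The only thing that matters is how many `b`s have appeared, reduced mod 3. Use one state per residue: q0 for 0, …, q2 for 2. Reading `b` moves to the next residue; anything else stays put. q2 is accepting.
With 3 states:
        a   b  
>  q0   q0  q1 
   q1   q1  q2 
 * q2   q2  q0 
(> = start, * = accepting)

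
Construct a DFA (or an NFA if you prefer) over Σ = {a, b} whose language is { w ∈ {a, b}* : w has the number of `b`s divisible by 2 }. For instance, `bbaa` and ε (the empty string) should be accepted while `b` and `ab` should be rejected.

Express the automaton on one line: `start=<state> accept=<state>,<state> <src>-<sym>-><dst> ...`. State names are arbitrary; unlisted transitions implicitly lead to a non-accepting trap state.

The only thing that matters is how many `b`s have appeared, reduced mod 2. Use one state per residue: s0 for 0, …, s1 for 1. Reading `b` moves to the next residue; anything else stays put. s0 is accepting.
A 2-state machine:
        a   b  
>* s0   s0  s1 
   s1   s1  s0 
(> = start, * = accepting)

start=s0 accept=s0 s0-a->s0 s0-b->s1 s1-a->s1 s1-b->s0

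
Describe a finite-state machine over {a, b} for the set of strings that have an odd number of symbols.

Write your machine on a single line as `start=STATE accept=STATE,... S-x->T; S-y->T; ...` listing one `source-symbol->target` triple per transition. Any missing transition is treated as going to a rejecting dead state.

start=q0; accept=q1; q0-a->q1; q0-b->q1; q1-a->q0; q1-b->q0

Count input length modulo 2: every symbol advances one step around the cycle q0 → q1 → q0. Accept at q1.
With 2 states:
        a   b  
>  q0   q1  q1 
 * q1   q0  q0 
(> = start, * = accepting)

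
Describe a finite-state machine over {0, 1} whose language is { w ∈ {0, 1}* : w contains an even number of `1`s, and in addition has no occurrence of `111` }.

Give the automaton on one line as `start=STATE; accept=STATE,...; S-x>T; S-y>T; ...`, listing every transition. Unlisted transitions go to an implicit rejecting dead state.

start=q0; accept=q0,q3,q4; q0-0>q0; q0-1>q1; q1-0>q2; q1-1>q3; q2-0>q2; q2-1>q4; q3-0>q0; q3-1>q5; q4-0>q0; q4-1>q6; q5-0>q5; q5-1>q7; q6-0>q2; q6-1>q7; q7-0>q7; q7-1>q5

Build one automaton per condition and run them in lockstep. One (2 states) tracks the count of `1`s modulo 2; the other (4 states) tracks partial matches of the forbidden pattern `111`. Each combined state is a pair, one component from each; accept when both components accept.
8 states suffice.
        0   1  
>* q0   q0  q1 
   q1   q2  q3 
   q2   q2  q4 
 * q3   q0  q5 
 * q4   q0  q6 
   q5   q5  q7 
   q6   q2  q7 
   q7   q7  q5 
(> = start, * = accepting)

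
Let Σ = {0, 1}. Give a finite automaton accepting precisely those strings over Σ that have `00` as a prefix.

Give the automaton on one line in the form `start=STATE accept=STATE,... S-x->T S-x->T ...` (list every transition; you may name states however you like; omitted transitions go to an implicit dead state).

Check the first 2 symbols one by one: q0 through q1 record how many have matched `00` so far; any wrong symbol goes to the dead state q3. After all 2 match we enter the accepting sink q2.
4 states suffice.
        0   1  
>  q0   q1  q3 
   q1   q2  q3 
 * q2   q2  q2 
   q3   q3  q3 
(> = start, * = accepting)

start=q0 accept=q2 q0-0->q1 q0-1->q3 q1-0->q2 q1-1->q3 q2-0->q2 q2-1->q2 q3-0->q3 q3-1->q3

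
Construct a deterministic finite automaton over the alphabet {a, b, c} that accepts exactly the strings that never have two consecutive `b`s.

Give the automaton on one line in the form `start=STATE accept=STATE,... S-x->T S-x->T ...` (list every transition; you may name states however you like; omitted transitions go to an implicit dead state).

This is the complement of 'contains `bb`'. Use the same substring-matching states — S0 through S2 holding how much of `bb` has just been matched — but flip the accepting set: everything except the trap S2 accepts.
A 3-state machine:
        a   b   c  
>* S0   S0  S1  S0 
 * S1   S0  S2  S0 
   S2   S2  S2  S2 
(> = start, * = accepting)

start=S0 accept=S0,S1 S0-a->S0 S0-b->S1 S0-c->S0 S1-a->S0 S1-b->S2 S1-c->S0 S2-a->S2 S2-b->S2 S2-c->S2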